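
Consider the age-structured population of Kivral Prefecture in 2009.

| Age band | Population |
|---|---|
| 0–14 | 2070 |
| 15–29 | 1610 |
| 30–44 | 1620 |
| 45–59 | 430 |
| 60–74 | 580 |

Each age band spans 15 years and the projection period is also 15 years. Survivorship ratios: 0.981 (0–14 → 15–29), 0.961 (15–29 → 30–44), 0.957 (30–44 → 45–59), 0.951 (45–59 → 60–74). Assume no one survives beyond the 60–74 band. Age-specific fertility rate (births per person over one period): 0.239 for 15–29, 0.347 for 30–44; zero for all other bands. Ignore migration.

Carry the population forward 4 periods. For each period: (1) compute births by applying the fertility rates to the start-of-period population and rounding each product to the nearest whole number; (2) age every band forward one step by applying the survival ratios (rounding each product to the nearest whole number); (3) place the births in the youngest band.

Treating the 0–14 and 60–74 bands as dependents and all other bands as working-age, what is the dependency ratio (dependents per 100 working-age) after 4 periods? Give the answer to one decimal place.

Call the bands 1 to 5, youngest first.
After projecting period 1:
Births: 1610 × 0.239 = 385 ; 1620 × 0.347 = 562 → 947
Band 2: 2070 × 0.981 = 2031
Band 3: 1610 × 0.961 = 1547
Band 4: 1620 × 0.957 = 1550
Band 5: 430 × 0.951 = 409
→ [947, 2031, 1547, 1550, 409]
After projecting period 2:
Births: 2031 × 0.239 = 485 ; 1547 × 0.347 = 537 → 1022
Band 2: 947 × 0.981 = 929
Band 3: 2031 × 0.961 = 1952
Band 4: 1547 × 0.957 = 1480
Band 5: 1550 × 0.951 = 1474
→ [1022, 929, 1952, 1480, 1474]
After projecting period 3:
Births: 929 × 0.239 = 222 ; 1952 × 0.347 = 677 → 899
Band 2: 1022 × 0.981 = 1003
Band 3: 929 × 0.961 = 893
Band 4: 1952 × 0.957 = 1868
Band 5: 1480 × 0.951 = 1407
→ [899, 1003, 893, 1868, 1407]
After projecting period 4:
Births: 1003 × 0.239 = 240 ; 893 × 0.347 = 310 → 550
Band 2: 899 × 0.981 = 882
Band 3: 1003 × 0.961 = 964
Band 4: 893 × 0.957 = 855
Band 5: 1868 × 0.951 = 1776
→ [550, 882, 964, 855, 1776]
Dependents (band 0–14 + band 60–74) = 550 + 1776 = 2326; working-age = 2701; ratio = 2326/2701 × 100 = 86.1

86.1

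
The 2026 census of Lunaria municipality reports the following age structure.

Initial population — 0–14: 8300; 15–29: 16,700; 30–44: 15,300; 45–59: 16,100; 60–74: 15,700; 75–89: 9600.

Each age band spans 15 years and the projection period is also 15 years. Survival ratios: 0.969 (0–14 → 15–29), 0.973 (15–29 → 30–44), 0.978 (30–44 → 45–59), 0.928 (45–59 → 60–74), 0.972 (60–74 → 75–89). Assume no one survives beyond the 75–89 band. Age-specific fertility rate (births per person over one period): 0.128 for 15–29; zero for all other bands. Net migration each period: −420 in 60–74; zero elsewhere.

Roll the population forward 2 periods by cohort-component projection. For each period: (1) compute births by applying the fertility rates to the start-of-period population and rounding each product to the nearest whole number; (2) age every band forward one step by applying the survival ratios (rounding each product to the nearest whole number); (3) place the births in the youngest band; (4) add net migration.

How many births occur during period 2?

1030

— Period 1 —
Births: 16700 × 0.128 = 2138
15–29: 8300 × 0.969 = 8043
30–44: 16700 × 0.973 = 16249
45–59: 15300 × 0.978 = 14963
60–74: 16100 × 0.928 = 14941
75–89: 15700 × 0.972 = 15260
Net migration: 60–74 − 420 → 14521
→ [2138, 8043, 16249, 14963, 14521, 15260]
— Period 2 —
Births: 8043 × 0.128 = 1030
15–29: 2138 × 0.969 = 2072
30–44: 8043 × 0.973 = 7826
45–59: 16249 × 0.978 = 15892
60–74: 14963 × 0.928 = 13886
75–89: 14521 × 0.972 = 14114
Net migration: 60–74 − 420 → 13466
→ [1030, 2072, 7826, 15892, 13466, 14114]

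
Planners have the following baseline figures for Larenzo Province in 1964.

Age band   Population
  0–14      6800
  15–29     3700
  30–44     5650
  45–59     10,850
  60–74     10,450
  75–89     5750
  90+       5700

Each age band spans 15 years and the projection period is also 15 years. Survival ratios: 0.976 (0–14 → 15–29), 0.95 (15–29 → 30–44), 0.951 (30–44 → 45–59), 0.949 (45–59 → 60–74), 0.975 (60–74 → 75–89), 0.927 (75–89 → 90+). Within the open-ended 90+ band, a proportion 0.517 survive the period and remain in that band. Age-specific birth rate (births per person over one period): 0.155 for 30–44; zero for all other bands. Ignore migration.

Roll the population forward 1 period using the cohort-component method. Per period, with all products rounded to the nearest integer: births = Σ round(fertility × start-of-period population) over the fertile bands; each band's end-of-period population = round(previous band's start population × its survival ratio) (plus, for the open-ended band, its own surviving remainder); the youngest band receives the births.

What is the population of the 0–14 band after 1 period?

Call the bands 1 to 7, youngest first.
Period 1.
Births: 5650 × 0.155 = 876
Band 2: 6800 × 0.976 = 6637
Band 3: 3700 × 0.95 = 3515
Band 4: 5650 × 0.951 = 5373
Band 5: 10850 × 0.949 = 10297
Band 6: 10450 × 0.975 = 10189
Band 7: 5750 × 0.927 + 5700 × 0.517 = 5330 + 2947 = 8277
Population now: 0–14=876, 15–29=6637, 30–44=3515, 45–59=5373, 60–74=10297, 75–89=10189, 90+=8277

876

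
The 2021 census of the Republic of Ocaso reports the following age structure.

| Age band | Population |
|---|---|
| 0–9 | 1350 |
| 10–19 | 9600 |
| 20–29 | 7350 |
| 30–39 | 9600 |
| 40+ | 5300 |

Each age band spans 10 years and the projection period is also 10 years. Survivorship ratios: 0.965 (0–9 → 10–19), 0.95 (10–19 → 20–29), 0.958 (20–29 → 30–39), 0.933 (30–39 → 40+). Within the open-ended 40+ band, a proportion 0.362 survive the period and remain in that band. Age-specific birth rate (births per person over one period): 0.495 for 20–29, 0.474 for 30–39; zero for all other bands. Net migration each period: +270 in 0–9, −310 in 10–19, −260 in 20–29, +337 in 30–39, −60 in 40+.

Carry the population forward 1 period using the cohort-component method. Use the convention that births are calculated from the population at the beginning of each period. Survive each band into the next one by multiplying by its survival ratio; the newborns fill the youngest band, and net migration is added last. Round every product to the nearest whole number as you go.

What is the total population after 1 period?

36505

[period 1]
Births: 7350 × 0.495 = 3638  |  9600 × 0.474 = 4550 → 8188
10–19: 1350 × 0.965 = 1303
20–29: 9600 × 0.95 = 9120
30–39: 7350 × 0.958 = 7041
40+: 9600 × 0.933 + 5300 × 0.362 = 8957 + 1919 = 10876
Net migration: 0–9 + 270 → 8458; 10–19 − 310 → 993; 20–29 − 260 → 8860; 30–39 + 337 → 7378; 40+ − 60 → 10816
→ [8458, 993, 8860, 7378, 10816]
Total after period 1: 8458 + 993 + 8860 + 7378 + 10816 = 36505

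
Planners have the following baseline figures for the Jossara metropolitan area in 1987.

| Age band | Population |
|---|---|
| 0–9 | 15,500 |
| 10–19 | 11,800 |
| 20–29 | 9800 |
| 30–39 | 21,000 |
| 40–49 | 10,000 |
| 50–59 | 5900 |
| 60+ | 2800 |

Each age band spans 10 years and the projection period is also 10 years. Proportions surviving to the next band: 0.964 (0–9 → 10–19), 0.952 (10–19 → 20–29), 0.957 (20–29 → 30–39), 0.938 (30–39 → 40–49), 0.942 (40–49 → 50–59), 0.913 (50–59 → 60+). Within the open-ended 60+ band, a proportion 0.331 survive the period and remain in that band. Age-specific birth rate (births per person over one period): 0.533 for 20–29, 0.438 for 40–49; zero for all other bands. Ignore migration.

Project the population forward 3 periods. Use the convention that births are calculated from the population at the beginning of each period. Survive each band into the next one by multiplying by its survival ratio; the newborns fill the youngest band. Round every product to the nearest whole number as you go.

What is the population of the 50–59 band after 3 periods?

Numbering the bands 1..7 from youngest to oldest:
After projecting period 1:
Births: 9800 × 0.533 = 5223  |  10000 × 0.438 = 4380 → total 9603
Band 2: 15500 × 0.964 = 14942
Band 3: 11800 × 0.952 = 11234
Band 4: 9800 × 0.957 = 9379
Band 5: 21000 × 0.938 = 19698
Band 6: 10000 × 0.942 = 9420
Band 7: 5900 × 0.913 + 2800 × 0.331 = 5387 + 927 = 6314
Population now: 0–9=9603, 10–19=14942, 20–29=11234, 30–39=9379, 40–49=19698, 50–59=9420, 60+=6314
After projecting period 2:
Births: 11234 × 0.533 = 5988  |  19698 × 0.438 = 8628 → total 14616
Band 2: 9603 × 0.964 = 9257
Band 3: 14942 × 0.952 = 14225
Band 4: 11234 × 0.957 = 10751
Band 5: 9379 × 0.938 = 8798
Band 6: 19698 × 0.942 = 18556
Band 7: 9420 × 0.913 + 6314 × 0.331 = 8600 + 2090 = 10690
Population now: 0–9=14616, 10–19=9257, 20–29=14225, 30–39=10751, 40–49=8798, 50–59=18556, 60+=10690
After projecting period 3:
Births: 14225 × 0.533 = 7582  |  8798 × 0.438 = 3854 → total 11436
Band 2: 14616 × 0.964 = 14090
Band 3: 9257 × 0.952 = 8813
Band 4: 14225 × 0.957 = 13613
Band 5: 10751 × 0.938 = 10084
Band 6: 8798 × 0.942 = 8288
Band 7: 18556 × 0.913 + 10690 × 0.331 = 16942 + 3538 = 20480
Population now: 0–9=11436, 10–19=14090, 20–29=8813, 30–39=13613, 40–49=10084, 50–59=8288, 60+=20480

8288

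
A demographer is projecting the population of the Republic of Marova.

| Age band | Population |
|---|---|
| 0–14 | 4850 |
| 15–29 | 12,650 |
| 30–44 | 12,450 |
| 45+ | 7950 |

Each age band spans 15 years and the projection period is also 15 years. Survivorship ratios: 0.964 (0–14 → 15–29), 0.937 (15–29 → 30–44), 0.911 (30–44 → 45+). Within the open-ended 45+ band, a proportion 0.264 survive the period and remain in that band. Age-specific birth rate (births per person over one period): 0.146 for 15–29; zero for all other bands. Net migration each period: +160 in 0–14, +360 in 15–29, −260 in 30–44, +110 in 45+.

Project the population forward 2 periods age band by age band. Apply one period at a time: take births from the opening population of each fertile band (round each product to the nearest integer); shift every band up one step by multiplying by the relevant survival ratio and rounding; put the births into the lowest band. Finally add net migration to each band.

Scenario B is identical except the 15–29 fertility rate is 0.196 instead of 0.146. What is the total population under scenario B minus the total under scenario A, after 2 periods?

861

(Groups numbered youngest = 1 to oldest = 4.)
Period 1.
Births: 12650 × 0.146 = 1847
Group 2: 4850 × 0.964 = 4675
Group 3: 12650 × 0.937 = 11853
Group 4: 12450 × 0.911 + 7950 × 0.264 = 11342 + 2099 = 13441
Net migration: Group 1 + 160 → 2007; Group 2 + 360 → 5035; Group 3 − 260 → 11593; Group 4 + 110 → 13551
End of period: [2007, 5035, 11593, 13551]
Period 2.
Births: 5035 × 0.146 = 735
Group 2: 2007 × 0.964 = 1935
Group 3: 5035 × 0.937 = 4718
Group 4: 11593 × 0.911 + 13551 × 0.264 = 10561 + 3577 = 14138
Net migration: Group 1 + 160 → 895; Group 2 + 360 → 2295; Group 3 − 260 → 4458; Group 4 + 110 → 14248
End of period: [895, 2295, 4458, 14248]
Scenario A total after 2 periods: 21896
Scenario B projection —
Period 1.
Births: 12650 × 0.196 = 2479
Group 2: 4850 × 0.964 = 4675
Group 3: 12650 × 0.937 = 11853
Group 4: 12450 × 0.911 + 7950 × 0.264 = 11342 + 2099 = 13441
Net migration: Group 1 + 160 → 2639; Group 2 + 360 → 5035; Group 3 − 260 → 11593; Group 4 + 110 → 13551
End of period: [2639, 5035, 11593, 13551]
Period 2.
Births: 5035 × 0.196 = 987
Group 2: 2639 × 0.964 = 2544
Group 3: 5035 × 0.937 = 4718
Group 4: 11593 × 0.911 + 13551 × 0.264 = 10561 + 3577 = 14138
Net migration: Group 1 + 160 → 1147; Group 2 + 360 → 2904; Group 3 − 260 → 4458; Group 4 + 110 → 14248
End of period: [1147, 2904, 4458, 14248]
Scenario B total after 2 periods: 22757
Difference B − A = 22757 − 21896 = 861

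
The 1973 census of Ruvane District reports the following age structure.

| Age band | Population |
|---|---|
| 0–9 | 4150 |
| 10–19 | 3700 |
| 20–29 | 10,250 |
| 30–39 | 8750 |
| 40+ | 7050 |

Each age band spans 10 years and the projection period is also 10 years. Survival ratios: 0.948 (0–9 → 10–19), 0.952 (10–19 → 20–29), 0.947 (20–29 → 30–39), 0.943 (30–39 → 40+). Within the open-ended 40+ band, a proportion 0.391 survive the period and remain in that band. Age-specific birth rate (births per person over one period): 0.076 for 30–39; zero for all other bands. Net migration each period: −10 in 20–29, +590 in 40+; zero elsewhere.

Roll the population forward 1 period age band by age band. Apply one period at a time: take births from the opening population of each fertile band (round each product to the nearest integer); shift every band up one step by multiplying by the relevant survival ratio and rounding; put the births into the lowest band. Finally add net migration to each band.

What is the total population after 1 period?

[period 1]
Births: 8750 × 0.076 = 665
10–19: 4150 × 0.948 = 3934
20–29: 3700 × 0.952 = 3522
30–39: 10250 × 0.947 = 9707
40+: 8750 × 0.943 + 7050 × 0.391 = 8251 + 2757 = 11008
Net migration: 20–29 − 10 → 3512; 40+ + 590 → 11598
End of period: [665, 3934, 3512, 9707, 11598]
Total after period 1: 665 + 3934 + 3512 + 9707 + 11598 = 29416

29416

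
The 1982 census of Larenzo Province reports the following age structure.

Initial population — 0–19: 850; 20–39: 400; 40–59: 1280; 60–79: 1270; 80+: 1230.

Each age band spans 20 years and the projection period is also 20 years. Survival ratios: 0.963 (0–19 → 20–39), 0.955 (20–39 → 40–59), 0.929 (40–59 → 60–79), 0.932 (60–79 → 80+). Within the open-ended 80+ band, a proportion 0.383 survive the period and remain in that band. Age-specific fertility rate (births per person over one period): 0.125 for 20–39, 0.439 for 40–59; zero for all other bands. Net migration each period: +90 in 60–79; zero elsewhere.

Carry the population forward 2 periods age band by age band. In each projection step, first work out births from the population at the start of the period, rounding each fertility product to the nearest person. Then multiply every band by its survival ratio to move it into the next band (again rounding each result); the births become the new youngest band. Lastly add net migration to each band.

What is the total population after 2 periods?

Call the bands 1 to 5, youngest first.
Period 1.
Births: 400 * 0.125 = 50  |  1280 * 0.439 = 562 → 612
Band 2: 850 * 0.963 = 819
Band 3: 400 * 0.955 = 382
Band 4: 1280 * 0.929 = 1189
Band 5: 1270 * 0.932 + 1230 * 0.383 = 1184 + 471 = 1655
Net migration: Band 4 + 90 → 1279
→ [612, 819, 382, 1279, 1655]
Period 2.
Births: 819 * 0.125 = 102  |  382 * 0.439 = 168 → 270
Band 2: 612 * 0.963 = 589
Band 3: 819 * 0.955 = 782
Band 4: 382 * 0.929 = 355
Band 5: 1279 * 0.932 + 1655 * 0.383 = 1192 + 634 = 1826
Net migration: Band 4 + 90 → 445
→ [270, 589, 782, 445, 1826]
Total after period 2: 270 + 589 + 782 + 445 + 1826 = 3912

3912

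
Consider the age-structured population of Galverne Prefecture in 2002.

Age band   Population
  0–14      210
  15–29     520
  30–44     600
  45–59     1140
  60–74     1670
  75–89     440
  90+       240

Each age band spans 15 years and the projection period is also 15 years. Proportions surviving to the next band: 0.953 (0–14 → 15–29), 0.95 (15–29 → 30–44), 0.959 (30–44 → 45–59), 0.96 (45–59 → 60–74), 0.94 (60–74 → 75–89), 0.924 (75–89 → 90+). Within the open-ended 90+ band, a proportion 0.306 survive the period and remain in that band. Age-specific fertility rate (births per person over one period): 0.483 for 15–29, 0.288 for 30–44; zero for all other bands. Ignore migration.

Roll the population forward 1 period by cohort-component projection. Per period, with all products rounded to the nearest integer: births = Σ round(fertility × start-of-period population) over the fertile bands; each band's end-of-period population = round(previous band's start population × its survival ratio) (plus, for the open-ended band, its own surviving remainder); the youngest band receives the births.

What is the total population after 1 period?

(Groups numbered youngest = 1 to oldest = 7.)
[period 1]
Births: 520 × 0.483 = 251, 600 × 0.288 = 173 → 424
Group 2: 210 × 0.953 = 200
Group 3: 520 × 0.95 = 494
Group 4: 600 × 0.959 = 575
Group 5: 1140 × 0.96 = 1094
Group 6: 1670 × 0.94 = 1570
Group 7: 440 × 0.924 + 240 × 0.306 = 407 + 73 = 480
End of period: [424, 200, 494, 575, 1094, 1570, 480]
Total after period 1: 424 + 200 + 494 + 575 + 1094 + 1570 + 480 = 4837

4837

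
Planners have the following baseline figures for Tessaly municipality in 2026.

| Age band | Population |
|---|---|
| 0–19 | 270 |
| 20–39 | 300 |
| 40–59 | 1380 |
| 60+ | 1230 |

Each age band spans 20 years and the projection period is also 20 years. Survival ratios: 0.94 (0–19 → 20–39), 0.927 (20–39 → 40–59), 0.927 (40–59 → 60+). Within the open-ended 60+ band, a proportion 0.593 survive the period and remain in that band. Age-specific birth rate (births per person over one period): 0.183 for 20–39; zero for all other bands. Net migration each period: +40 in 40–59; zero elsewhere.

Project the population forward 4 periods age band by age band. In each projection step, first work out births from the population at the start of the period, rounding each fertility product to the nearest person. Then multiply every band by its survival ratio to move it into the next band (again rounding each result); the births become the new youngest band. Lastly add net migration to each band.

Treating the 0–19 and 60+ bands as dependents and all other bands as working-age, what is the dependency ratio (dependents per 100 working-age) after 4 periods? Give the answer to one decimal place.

Let band 1 be 0–19 through band 4 = 60+.
Period 1:
Births: 300 * 0.183 = 55
Band 2: 270 * 0.94 = 254
Band 3: 300 * 0.927 = 278
Band 4: 1380 * 0.927 + 1230 * 0.593 = 1279 + 729 = 2008
Net migration: Band 3 + 40 → 318
End of period: [55, 254, 318, 2008]
Period 2:
Births: 254 * 0.183 = 46
Band 2: 55 * 0.94 = 52
Band 3: 254 * 0.927 = 235
Band 4: 318 * 0.927 + 2008 * 0.593 = 295 + 1191 = 1486
Net migration: Band 3 + 40 → 275
End of period: [46, 52, 275, 1486]
Period 3:
Births: 52 * 0.183 = 10
Band 2: 46 * 0.94 = 43
Band 3: 52 * 0.927 = 48
Band 4: 275 * 0.927 + 1486 * 0.593 = 255 + 881 = 1136
Net migration: Band 3 + 40 → 88
End of period: [10, 43, 88, 1136]
Period 4:
Births: 43 * 0.183 = 8
Band 2: 10 * 0.94 = 9
Band 3: 43 * 0.927 = 40
Band 4: 88 * 0.927 + 1136 * 0.593 = 82 + 674 = 756
Net migration: Band 3 + 40 → 80
End of period: [8, 9, 80, 756]
Dependents (band 0–19 + band 60+) = 8 + 756 = 764; working-age = 89; ratio = 764/89 × 100 = 858.4

858.4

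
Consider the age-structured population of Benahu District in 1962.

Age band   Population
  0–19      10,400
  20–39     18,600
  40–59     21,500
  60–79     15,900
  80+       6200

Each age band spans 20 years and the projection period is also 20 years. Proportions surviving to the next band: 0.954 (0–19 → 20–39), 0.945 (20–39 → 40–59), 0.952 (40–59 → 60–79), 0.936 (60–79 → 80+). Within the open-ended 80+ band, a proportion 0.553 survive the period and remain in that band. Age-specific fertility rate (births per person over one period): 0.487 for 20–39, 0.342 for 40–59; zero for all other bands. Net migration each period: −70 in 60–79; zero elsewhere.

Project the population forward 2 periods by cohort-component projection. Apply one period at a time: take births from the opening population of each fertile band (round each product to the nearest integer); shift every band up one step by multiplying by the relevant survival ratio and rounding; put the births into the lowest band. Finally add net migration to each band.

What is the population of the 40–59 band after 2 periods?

[period 1]
Births: 18600 × 0.487 = 9058  |  21500 × 0.342 = 7353 → 16411
20–39: 10400 × 0.954 = 9922
40–59: 18600 × 0.945 = 17577
60–79: 21500 × 0.952 = 20468
80+: 15900 × 0.936 + 6200 × 0.553 = 14882 + 3429 = 18311
Net migration: 60–79 − 70 → 20398
Population now: 0–19=16411, 20–39=9922, 40–59=17577, 60–79=20398, 80+=18311
[period 2]
Births: 9922 × 0.487 = 4832  |  17577 × 0.342 = 6011 → 10843
20–39: 16411 × 0.954 = 15656
40–59: 9922 × 0.945 = 9376
60–79: 17577 × 0.952 = 16733
80+: 20398 × 0.936 + 18311 × 0.553 = 19093 + 10126 = 29219
Net migration: 60–79 − 70 → 16663
Population now: 0–19=10843, 20–39=15656, 40–59=9376, 60–79=16663, 80+=29219

9376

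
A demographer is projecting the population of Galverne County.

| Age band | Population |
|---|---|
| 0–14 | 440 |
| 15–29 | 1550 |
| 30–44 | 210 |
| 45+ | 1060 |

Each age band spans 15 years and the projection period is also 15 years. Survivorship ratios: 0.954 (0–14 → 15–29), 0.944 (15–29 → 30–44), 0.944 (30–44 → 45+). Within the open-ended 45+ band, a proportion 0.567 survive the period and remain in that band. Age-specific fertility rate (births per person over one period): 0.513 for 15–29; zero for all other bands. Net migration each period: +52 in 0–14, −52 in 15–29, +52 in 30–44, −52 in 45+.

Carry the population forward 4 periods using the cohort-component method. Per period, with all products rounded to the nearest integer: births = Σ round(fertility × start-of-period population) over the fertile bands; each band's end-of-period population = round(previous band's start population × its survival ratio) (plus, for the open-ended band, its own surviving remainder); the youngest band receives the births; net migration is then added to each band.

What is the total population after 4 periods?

After projecting period 1:
Births: 1550 × 0.513 = 795
15–29: 440 × 0.954 = 420
30–44: 1550 × 0.944 = 1463
45+: 210 × 0.944 + 1060 × 0.567 = 198 + 601 = 799
Net migration: 0–14 + 52 → 847; 15–29 − 52 → 368; 30–44 + 52 → 1515; 45+ − 52 → 747
Giving 847 / 368 / 1515 / 747.
After projecting period 2:
Births: 368 × 0.513 = 189
15–29: 847 × 0.954 = 808
30–44: 368 × 0.944 = 347
45+: 1515 × 0.944 + 747 × 0.567 = 1430 + 424 = 1854
Net migration: 0–14 + 52 → 241; 15–29 − 52 → 756; 30–44 + 52 → 399; 45+ − 52 → 1802
Giving 241 / 756 / 399 / 1802.
After projecting period 3:
Births: 756 × 0.513 = 388
15–29: 241 × 0.954 = 230
30–44: 756 × 0.944 = 714
45+: 399 × 0.944 + 1802 × 0.567 = 377 + 1022 = 1399
Net migration: 0–14 + 52 → 440; 15–29 − 52 → 178; 30–44 + 52 → 766; 45+ − 52 → 1347
Giving 440 / 178 / 766 / 1347.
After projecting period 4:
Births: 178 × 0.513 = 91
15–29: 440 × 0.954 = 420
30–44: 178 × 0.944 = 168
45+: 766 × 0.944 + 1347 × 0.567 = 723 + 764 = 1487
Net migration: 0–14 + 52 → 143; 15–29 − 52 → 368; 30–44 + 52 → 220; 45+ − 52 → 1435
Giving 143 / 368 / 220 / 1435.
Total after period 4: 143 + 368 + 220 + 1435 = 2166

2166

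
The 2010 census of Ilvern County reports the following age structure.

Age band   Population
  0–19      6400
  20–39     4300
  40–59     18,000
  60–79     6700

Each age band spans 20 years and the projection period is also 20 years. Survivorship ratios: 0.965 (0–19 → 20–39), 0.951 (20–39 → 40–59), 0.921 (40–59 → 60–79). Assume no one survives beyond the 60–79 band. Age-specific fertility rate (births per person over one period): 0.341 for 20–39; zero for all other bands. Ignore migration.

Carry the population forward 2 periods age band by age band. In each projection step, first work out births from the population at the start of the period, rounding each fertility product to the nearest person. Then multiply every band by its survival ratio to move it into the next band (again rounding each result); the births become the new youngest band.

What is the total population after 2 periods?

Numbering the groups 1..4 from youngest to oldest:
Period 1:
Births: 4300 × 0.341 = 1466
Group 2: 6400 × 0.965 = 6176
Group 3: 4300 × 0.951 = 4089
Group 4: 18000 × 0.921 = 16578
Giving 1466 / 6176 / 4089 / 16578.
Period 2:
Births: 6176 × 0.341 = 2106
Group 2: 1466 × 0.965 = 1415
Group 3: 6176 × 0.951 = 5873
Group 4: 4089 × 0.921 = 3766
Giving 2106 / 1415 / 5873 / 3766.
Total after period 2: 2106 + 1415 + 5873 + 3766 = 13160

13160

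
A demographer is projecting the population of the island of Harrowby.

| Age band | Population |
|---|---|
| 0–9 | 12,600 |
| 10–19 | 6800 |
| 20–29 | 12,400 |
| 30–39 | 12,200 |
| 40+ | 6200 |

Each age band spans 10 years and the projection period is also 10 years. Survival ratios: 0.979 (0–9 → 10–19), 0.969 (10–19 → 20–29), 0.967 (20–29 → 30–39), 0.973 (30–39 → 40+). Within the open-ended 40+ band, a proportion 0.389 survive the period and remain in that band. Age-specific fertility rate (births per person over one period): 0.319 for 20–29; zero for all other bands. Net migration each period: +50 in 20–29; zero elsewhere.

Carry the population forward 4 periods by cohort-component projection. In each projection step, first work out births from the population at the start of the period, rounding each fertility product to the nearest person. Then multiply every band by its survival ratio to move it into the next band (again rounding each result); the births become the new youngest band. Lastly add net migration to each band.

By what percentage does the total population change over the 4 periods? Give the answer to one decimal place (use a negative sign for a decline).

-46.2

Numbering the bands 1..5 from youngest to oldest:
— Period 1 —
Births: 12400 × 0.319 = 3956
Band 2: 12600 × 0.979 = 12335
Band 3: 6800 × 0.969 = 6589
Band 4: 12400 × 0.967 = 11991
Band 5: 12200 × 0.973 + 6200 × 0.389 = 11871 + 2412 = 14283
Net migration: Band 3 + 50 → 6639
→ [3956, 12335, 6639, 11991, 14283]
— Period 2 —
Births: 6639 × 0.319 = 2118
Band 2: 3956 × 0.979 = 3873
Band 3: 12335 × 0.969 = 11953
Band 4: 6639 × 0.967 = 6420
Band 5: 11991 × 0.973 + 14283 × 0.389 = 11667 + 5556 = 17223
Net migration: Band 3 + 50 → 12003
→ [2118, 3873, 12003, 6420, 17223]
— Period 3 —
Births: 12003 × 0.319 = 3829
Band 2: 2118 × 0.979 = 2074
Band 3: 3873 × 0.969 = 3753
Band 4: 12003 × 0.967 = 11607
Band 5: 6420 × 0.973 + 17223 × 0.389 = 6247 + 6700 = 12947
Net migration: Band 3 + 50 → 3803
→ [3829, 2074, 3803, 11607, 12947]
— Period 4 —
Births: 3803 × 0.319 = 1213
Band 2: 3829 × 0.979 = 3749
Band 3: 2074 × 0.969 = 2010
Band 4: 3803 × 0.967 = 3678
Band 5: 11607 × 0.973 + 12947 × 0.389 = 11294 + 5036 = 16330
Net migration: Band 3 + 50 → 2060
→ [1213, 3749, 2060, 3678, 16330]
Total: 50200 → 27030; change = -23170; percentage change = -46.2%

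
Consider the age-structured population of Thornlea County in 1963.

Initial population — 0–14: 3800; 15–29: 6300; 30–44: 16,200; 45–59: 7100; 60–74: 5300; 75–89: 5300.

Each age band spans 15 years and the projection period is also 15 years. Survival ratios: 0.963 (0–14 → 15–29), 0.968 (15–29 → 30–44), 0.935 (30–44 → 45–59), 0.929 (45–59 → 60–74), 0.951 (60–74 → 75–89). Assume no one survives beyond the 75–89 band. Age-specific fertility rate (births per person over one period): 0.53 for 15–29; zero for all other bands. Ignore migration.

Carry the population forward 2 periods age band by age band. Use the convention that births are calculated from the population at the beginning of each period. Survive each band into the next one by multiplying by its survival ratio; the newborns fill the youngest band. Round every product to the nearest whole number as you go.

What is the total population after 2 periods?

34743

Call the bands 1 to 6, youngest first.
— Period 1 —
Births: 6300 * 0.53 = 3339
Band 2: 3800 * 0.963 = 3659
Band 3: 6300 * 0.968 = 6098
Band 4: 16200 * 0.935 = 15147
Band 5: 7100 * 0.929 = 6596
Band 6: 5300 * 0.951 = 5040
Population now: 0–14=3339, 15–29=3659, 30–44=6098, 45–59=15147, 60–74=6596, 75–89=5040
— Period 2 —
Births: 3659 * 0.53 = 1939
Band 2: 3339 * 0.963 = 3215
Band 3: 3659 * 0.968 = 3542
Band 4: 6098 * 0.935 = 5702
Band 5: 15147 * 0.929 = 14072
Band 6: 6596 * 0.951 = 6273
Population now: 0–14=1939, 15–29=3215, 30–44=3542, 45–59=5702, 60–74=14072, 75–89=6273
Total after period 2: 1939 + 3215 + 3542 + 5702 + 14072 + 6273 = 34743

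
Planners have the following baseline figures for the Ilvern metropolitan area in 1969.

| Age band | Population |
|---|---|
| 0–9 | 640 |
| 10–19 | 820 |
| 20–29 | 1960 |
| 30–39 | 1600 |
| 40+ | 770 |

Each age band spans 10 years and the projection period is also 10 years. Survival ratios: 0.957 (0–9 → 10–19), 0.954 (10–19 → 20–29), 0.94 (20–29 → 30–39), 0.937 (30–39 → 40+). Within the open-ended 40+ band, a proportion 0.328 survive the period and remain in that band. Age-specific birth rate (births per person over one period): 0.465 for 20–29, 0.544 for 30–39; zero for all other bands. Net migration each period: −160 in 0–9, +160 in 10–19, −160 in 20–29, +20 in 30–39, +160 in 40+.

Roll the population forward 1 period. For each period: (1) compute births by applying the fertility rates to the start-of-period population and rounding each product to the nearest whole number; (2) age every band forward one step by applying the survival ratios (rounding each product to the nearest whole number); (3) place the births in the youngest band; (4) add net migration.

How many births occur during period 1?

1781

Numbering the bands 1..5 from youngest to oldest:
— Period 1 —
Births: 1960 × 0.465 = 911, 1600 × 0.544 = 870 ⇒ total 1781
Band 2: 640 × 0.957 = 612
Band 3: 820 × 0.954 = 782
Band 4: 1960 × 0.94 = 1842
Band 5: 1600 × 0.937 + 770 × 0.328 = 1499 + 253 = 1752
Net migration: Band 1 − 160 → 1621; Band 2 + 160 → 772; Band 3 − 160 → 622; Band 4 + 20 → 1862; Band 5 + 160 → 1912
Population now: 0–9=1621, 10–19=772, 20–29=622, 30–39=1862, 40+=1912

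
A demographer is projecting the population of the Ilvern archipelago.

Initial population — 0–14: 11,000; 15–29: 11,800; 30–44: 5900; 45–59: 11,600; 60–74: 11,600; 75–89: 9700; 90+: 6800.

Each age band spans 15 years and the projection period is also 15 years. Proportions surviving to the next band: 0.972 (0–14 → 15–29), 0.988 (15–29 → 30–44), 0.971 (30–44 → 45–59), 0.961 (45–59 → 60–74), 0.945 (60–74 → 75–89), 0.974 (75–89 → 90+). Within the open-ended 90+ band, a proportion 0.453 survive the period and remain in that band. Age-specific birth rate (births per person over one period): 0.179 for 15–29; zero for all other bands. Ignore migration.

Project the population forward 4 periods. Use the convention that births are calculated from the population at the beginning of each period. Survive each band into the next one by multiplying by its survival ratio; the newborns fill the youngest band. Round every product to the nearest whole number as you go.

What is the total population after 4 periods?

37708

[period 1]
Births: 11800 × 0.179 = 2112
15–29: 11000 × 0.972 = 10692
30–44: 11800 × 0.988 = 11658
45–59: 5900 × 0.971 = 5729
60–74: 11600 × 0.961 = 11148
75–89: 11600 × 0.945 = 10962
90+: 9700 × 0.974 + 6800 × 0.453 = 9448 + 3080 = 12528
End of period: [2112, 10692, 11658, 5729, 11148, 10962, 12528]
[period 2]
Births: 10692 × 0.179 = 1914
15–29: 2112 × 0.972 = 2053
30–44: 10692 × 0.988 = 10564
45–59: 11658 × 0.971 = 11320
60–74: 5729 × 0.961 = 5506
75–89: 11148 × 0.945 = 10535
90+: 10962 × 0.974 + 12528 × 0.453 = 10677 + 5675 = 16352
End of period: [1914, 2053, 10564, 11320, 5506, 10535, 16352]
[period 3]
Births: 2053 × 0.179 = 367
15–29: 1914 × 0.972 = 1860
30–44: 2053 × 0.988 = 2028
45–59: 10564 × 0.971 = 10258
60–74: 11320 × 0.961 = 10879
75–89: 5506 × 0.945 = 5203
90+: 10535 × 0.974 + 16352 × 0.453 = 10261 + 7407 = 17668
End of period: [367, 1860, 2028, 10258, 10879, 5203, 17668]
[period 4]
Births: 1860 × 0.179 = 333
15–29: 367 × 0.972 = 357
30–44: 1860 × 0.988 = 1838
45–59: 2028 × 0.971 = 1969
60–74: 10258 × 0.961 = 9858
75–89: 10879 × 0.945 = 10281
90+: 5203 × 0.974 + 17668 × 0.453 = 5068 + 8004 = 13072
End of period: [333, 357, 1838, 1969, 9858, 10281, 13072]
Total after period 4: 333 + 357 + 1838 + 1969 + 9858 + 10281 + 13072 = 37708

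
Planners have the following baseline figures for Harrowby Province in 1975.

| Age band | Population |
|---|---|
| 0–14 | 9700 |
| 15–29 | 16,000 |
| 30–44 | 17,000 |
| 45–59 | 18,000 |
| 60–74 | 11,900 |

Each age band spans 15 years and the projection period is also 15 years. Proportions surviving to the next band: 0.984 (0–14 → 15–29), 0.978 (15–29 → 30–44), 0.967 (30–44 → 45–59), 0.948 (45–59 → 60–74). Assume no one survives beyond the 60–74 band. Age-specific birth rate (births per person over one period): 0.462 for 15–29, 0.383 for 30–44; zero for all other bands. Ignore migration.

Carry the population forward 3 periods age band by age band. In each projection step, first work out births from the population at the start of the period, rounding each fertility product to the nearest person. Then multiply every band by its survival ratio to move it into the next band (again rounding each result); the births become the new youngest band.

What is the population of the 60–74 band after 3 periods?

Call the bands 1 to 5, youngest first.
Period 1.
Births: 16000 × 0.462 = 7392  |  17000 × 0.383 = 6511 → total 13903
Band 2: 9700 × 0.984 = 9545
Band 3: 16000 × 0.978 = 15648
Band 4: 17000 × 0.967 = 16439
Band 5: 18000 × 0.948 = 17064
→ [13903, 9545, 15648, 16439, 17064]
Period 2.
Births: 9545 × 0.462 = 4410  |  15648 × 0.383 = 5993 → total 10403
Band 2: 13903 × 0.984 = 13681
Band 3: 9545 × 0.978 = 9335
Band 4: 15648 × 0.967 = 15132
Band 5: 16439 × 0.948 = 15584
→ [10403, 13681, 9335, 15132, 15584]
Period 3.
Births: 13681 × 0.462 = 6321  |  9335 × 0.383 = 3575 → total 9896
Band 2: 10403 × 0.984 = 10237
Band 3: 13681 × 0.978 = 13380
Band 4: 9335 × 0.967 = 9027
Band 5: 15132 × 0.948 = 14345
→ [9896, 10237, 13380, 9027, 14345]

14345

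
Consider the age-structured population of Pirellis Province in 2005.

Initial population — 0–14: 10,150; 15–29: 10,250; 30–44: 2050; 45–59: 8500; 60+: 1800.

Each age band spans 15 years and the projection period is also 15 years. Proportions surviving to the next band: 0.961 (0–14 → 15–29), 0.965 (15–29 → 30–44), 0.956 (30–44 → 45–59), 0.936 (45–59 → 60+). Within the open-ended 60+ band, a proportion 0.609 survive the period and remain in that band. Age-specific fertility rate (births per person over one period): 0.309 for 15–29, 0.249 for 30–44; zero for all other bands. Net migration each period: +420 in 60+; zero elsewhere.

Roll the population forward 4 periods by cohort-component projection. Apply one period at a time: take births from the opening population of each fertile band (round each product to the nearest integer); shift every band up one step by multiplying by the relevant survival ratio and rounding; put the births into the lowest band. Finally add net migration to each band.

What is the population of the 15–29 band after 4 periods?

— Period 1 —
Births: 10250 * 0.309 = 3167, 2050 * 0.249 = 510 → total 3677
15–29: 10150 * 0.961 = 9754
30–44: 10250 * 0.965 = 9891
45–59: 2050 * 0.956 = 1960
60+: 8500 * 0.936 + 1800 * 0.609 = 7956 + 1096 = 9052
Net migration: 60+ + 420 → 9472
End of period: [3677, 9754, 9891, 1960, 9472]
— Period 2 —
Births: 9754 * 0.309 = 3014, 9891 * 0.249 = 2463 → total 5477
15–29: 3677 * 0.961 = 3534
30–44: 9754 * 0.965 = 9413
45–59: 9891 * 0.956 = 9456
60+: 1960 * 0.936 + 9472 * 0.609 = 1835 + 5768 = 7603
Net migration: 60+ + 420 → 8023
End of period: [5477, 3534, 9413, 9456, 8023]
— Period 3 —
Births: 3534 * 0.309 = 1092, 9413 * 0.249 = 2344 → total 3436
15–29: 5477 * 0.961 = 5263
30–44: 3534 * 0.965 = 3410
45–59: 9413 * 0.956 = 8999
60+: 9456 * 0.936 + 8023 * 0.609 = 8851 + 4886 = 13737
Net migration: 60+ + 420 → 14157
End of period: [3436, 5263, 3410, 8999, 14157]
— Period 4 —
Births: 5263 * 0.309 = 1626, 3410 * 0.249 = 849 → total 2475
15–29: 3436 * 0.961 = 3302
30–44: 5263 * 0.965 = 5079
45–59: 3410 * 0.956 = 3260
60+: 8999 * 0.936 + 14157 * 0.609 = 8423 + 8622 = 17045
Net migration: 60+ + 420 → 17465
End of period: [2475, 3302, 5079, 3260, 17465]

3302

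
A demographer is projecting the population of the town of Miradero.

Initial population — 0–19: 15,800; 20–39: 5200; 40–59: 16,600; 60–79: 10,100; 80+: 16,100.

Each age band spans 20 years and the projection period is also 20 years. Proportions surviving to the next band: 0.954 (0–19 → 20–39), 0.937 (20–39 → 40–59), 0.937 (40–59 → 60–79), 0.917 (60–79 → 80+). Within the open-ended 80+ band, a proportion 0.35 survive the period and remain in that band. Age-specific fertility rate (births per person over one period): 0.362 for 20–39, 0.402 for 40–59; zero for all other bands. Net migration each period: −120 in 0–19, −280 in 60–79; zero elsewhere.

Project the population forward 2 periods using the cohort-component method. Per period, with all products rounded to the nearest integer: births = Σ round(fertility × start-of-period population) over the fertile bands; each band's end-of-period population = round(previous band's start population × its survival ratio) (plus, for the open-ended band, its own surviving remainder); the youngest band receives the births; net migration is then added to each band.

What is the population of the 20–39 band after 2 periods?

Call the bands 1 to 5, youngest first.
Period 1:
Births: 5200 × 0.362 = 1882 ; 16600 × 0.402 = 6673 ⇒ total 8555
Band 2: 15800 × 0.954 = 15073
Band 3: 5200 × 0.937 = 4872
Band 4: 16600 × 0.937 = 15554
Band 5: 10100 × 0.917 + 16100 × 0.35 = 9262 + 5635 = 14897
Net migration: Band 1 − 120 → 8435; Band 4 − 280 → 15274
Giving 8435 / 15073 / 4872 / 15274 / 14897.
Period 2:
Births: 15073 × 0.362 = 5456 ; 4872 × 0.402 = 1959 ⇒ total 7415
Band 2: 8435 × 0.954 = 8047
Band 3: 15073 × 0.937 = 14123
Band 4: 4872 × 0.937 = 4565
Band 5: 15274 × 0.917 + 14897 × 0.35 = 14006 + 5214 = 19220
Net migration: Band 1 − 120 → 7295; Band 4 − 280 → 4285
Giving 7295 / 8047 / 14123 / 4285 / 19220.

8047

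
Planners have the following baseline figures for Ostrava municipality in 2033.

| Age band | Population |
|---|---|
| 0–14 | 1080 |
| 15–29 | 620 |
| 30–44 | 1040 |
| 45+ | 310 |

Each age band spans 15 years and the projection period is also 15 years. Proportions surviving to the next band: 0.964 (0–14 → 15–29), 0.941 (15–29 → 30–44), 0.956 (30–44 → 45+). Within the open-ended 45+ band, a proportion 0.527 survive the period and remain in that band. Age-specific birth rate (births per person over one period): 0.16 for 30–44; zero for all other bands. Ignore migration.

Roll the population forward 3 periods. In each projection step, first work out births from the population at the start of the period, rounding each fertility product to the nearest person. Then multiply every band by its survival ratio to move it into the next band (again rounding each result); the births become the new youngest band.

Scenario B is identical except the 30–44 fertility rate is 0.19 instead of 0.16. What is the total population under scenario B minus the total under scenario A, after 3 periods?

75

— Period 1 —
Births: 1040 × 0.16 = 166
15–29: 1080 × 0.964 = 1041
30–44: 620 × 0.941 = 583
45+: 1040 × 0.956 + 310 × 0.527 = 994 + 163 = 1157
End of period: [166, 1041, 583, 1157]
— Period 2 —
Births: 583 × 0.16 = 93
15–29: 166 × 0.964 = 160
30–44: 1041 × 0.941 = 980
45+: 583 × 0.956 + 1157 × 0.527 = 557 + 610 = 1167
End of period: [93, 160, 980, 1167]
— Period 3 —
Births: 980 × 0.16 = 157
15–29: 93 × 0.964 = 90
30–44: 160 × 0.941 = 151
45+: 980 × 0.956 + 1167 × 0.527 = 937 + 615 = 1552
End of period: [157, 90, 151, 1552]
Scenario A total after 3 periods: 1950
Scenario B projection —
— Period 1 —
Births: 1040 × 0.19 = 198
15–29: 1080 × 0.964 = 1041
30–44: 620 × 0.941 = 583
45+: 1040 × 0.956 + 310 × 0.527 = 994 + 163 = 1157
End of period: [198, 1041, 583, 1157]
— Period 2 —
Births: 583 × 0.19 = 111
15–29: 198 × 0.964 = 191
30–44: 1041 × 0.941 = 980
45+: 583 × 0.956 + 1157 × 0.527 = 557 + 610 = 1167
End of period: [111, 191, 980, 1167]
— Period 3 —
Births: 980 × 0.19 = 186
15–29: 111 × 0.964 = 107
30–44: 191 × 0.941 = 180
45+: 980 × 0.956 + 1167 × 0.527 = 937 + 615 = 1552
End of period: [186, 107, 180, 1552]
Scenario B total after 3 periods: 2025
Difference B − A = 2025 − 1950 = 75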